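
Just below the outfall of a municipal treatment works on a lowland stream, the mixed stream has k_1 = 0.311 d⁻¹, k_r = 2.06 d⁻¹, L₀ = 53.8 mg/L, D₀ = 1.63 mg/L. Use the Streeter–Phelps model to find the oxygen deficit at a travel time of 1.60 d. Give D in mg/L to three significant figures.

D ≈ 5.52 mg/L

k_1 L₀/(k_r−k_1) = 0.311×53.8/(2.06−0.311) = 16.73/1.749 = 9.566 mg/L.
e^(−k_1 t) = e^(−0.311×1.600) = 0.6080; e^(−k_r t) = e^(−2.06×1.600) = 0.03703.
D = 9.566 × (0.6080 − 0.03703) + 1.63 × 0.03703 = 5.462 + 0.06036 = 5.522 mg/L.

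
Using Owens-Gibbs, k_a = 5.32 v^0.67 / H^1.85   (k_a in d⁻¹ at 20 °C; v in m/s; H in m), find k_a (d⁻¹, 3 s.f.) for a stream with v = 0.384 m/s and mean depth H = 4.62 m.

k_a = 5.32 × 0.384^0.67 / 4.62^1.85 = 5.32 × 0.5266 / 16.97 = 0.1651 d⁻¹.

k_a ≈ 0.165 d⁻¹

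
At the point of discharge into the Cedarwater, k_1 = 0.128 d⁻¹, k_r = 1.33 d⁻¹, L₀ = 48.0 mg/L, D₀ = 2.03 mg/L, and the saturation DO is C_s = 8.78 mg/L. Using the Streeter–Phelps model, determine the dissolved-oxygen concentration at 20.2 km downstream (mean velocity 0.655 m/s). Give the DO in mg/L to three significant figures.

Travel time t = x/v = 20.2 km / (0.655 m/s) = 20200 m / 0.655 m/s = 30840 s = 0.3569 d.
k_1 L₀/(k_r−k_1) = 0.128×48.0/(1.33−0.128) = 6.144/1.202 = 5.111 mg/L.
e^(−k_1 t) = e^(−0.128×0.3569) = 0.9553; e^(−k_r t) = e^(−1.33×0.3569) = 0.6221.
D = 5.111 × (0.9553 − 0.6221) + 2.03 × 0.6221 = 1.704 + 1.263 = 2.966 mg/L.
DO = C_s − D = 8.78 − 2.966 = 5.814 mg/L.

DO ≈ 5.81 mg/L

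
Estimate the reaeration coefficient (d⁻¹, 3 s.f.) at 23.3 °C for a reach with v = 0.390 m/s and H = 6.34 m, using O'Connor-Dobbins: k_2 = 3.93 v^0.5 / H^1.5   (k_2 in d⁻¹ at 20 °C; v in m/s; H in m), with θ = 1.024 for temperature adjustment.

k_2(20) = 3.93 × 0.390^0.5 / 6.34^1.5 = 3.93 × 0.6245 / 15.96 = 0.1537 d⁻¹.
k_2(23.3) = 0.1537 × 1.024^(23.3−20) = 0.1537 × 1.081 = 0.1663 d⁻¹.

k_2 ≈ 0.166 d⁻¹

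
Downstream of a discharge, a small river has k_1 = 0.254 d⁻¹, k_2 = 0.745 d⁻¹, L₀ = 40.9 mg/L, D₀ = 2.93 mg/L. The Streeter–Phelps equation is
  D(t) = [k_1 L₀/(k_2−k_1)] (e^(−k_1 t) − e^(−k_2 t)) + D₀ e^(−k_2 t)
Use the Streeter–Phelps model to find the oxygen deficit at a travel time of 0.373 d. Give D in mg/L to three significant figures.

k_1 L₀/(k_2−k_1) = 0.254×40.9/(0.745−0.254) = 10.39/0.4910 = 21.16 mg/L.
e^(−k_1 t) = e^(−0.254×0.3730) = 0.9096; e^(−k_2 t) = e^(−0.745×0.3730) = 0.7574.
D = 21.16 × (0.9096 − 0.7574) + 2.93 × 0.7574 = 3.221 + 2.219 = 5.440 mg/L.

D ≈ 5.44 mg/L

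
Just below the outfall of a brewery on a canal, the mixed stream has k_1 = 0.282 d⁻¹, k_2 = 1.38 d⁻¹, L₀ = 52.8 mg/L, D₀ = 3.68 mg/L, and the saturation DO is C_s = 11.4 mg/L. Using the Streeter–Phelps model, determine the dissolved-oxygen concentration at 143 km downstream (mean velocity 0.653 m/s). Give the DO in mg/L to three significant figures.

Travel time t = x/v = 143 km / (0.653 m/s) = 143000 m / 0.653 m/s = 219000 s = 2.535 d.
k_1 L₀/(k_2−k_1) = 0.282×52.8/(1.38−0.282) = 14.89/1.098 = 13.56 mg/L.
e^(−k_1 t) = e^(−0.282×2.535) = 0.4893; e^(−k_2 t) = e^(−1.38×2.535) = 0.03027.
D = 13.56 × (0.4893 − 0.03027) + 3.68 × 0.03027 = 6.225 + 0.1114 = 6.336 mg/L.
DO = C_s − D = 11.4 − 6.336 = 5.064 mg/L.

DO ≈ 5.06 mg/L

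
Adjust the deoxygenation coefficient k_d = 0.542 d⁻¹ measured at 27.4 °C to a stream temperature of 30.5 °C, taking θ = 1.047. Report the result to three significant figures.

k_d ≈ 0.625 d⁻¹

k_d(T₂) = k_d(T₁) · θ^(T₂−T₁) = 0.542 × 1.047^(30.5−27.4)
= 0.542 × 1.047^3.10 = 0.542 × 1.153 = 0.6249 d⁻¹.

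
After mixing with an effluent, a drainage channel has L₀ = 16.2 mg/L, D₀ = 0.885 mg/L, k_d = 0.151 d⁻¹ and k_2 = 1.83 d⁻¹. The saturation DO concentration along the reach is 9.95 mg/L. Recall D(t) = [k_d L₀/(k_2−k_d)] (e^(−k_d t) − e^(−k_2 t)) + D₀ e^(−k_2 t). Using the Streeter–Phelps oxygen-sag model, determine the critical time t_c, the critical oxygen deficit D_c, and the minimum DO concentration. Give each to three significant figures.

t_c ≈ 0.929 d; D_c ≈ 1.16 mg/L; min DO ≈ 8.79 mg/L

At the critical point dD/dt = 0, so k_d L₀ e^(−k_d t) = k_2 D. Substituting D(t) from the Streeter–Phelps equation and solving for t gives
t_c = ln[(k_2/k_d)(1 − D₀(k_2−k_d)/(k_d L₀))] / (k_2−k_d).
Here k_2−k_d = 1.679 d⁻¹ and 1 − D₀(k_2−k_d)/(k_d L₀) = 1 − 0.885×1.679/(0.151×16.2) = 0.3926, so
t_c = ln(12.12 × 0.3926) / 1.679 = 1.560 / 1.679 = 0.9290 d.
D_c = (k_d/k_2) L₀ e^(−k_d t_c) = (0.151/1.83) × 16.2 × e^(−0.151×0.9290) = 0.08251 × 16.2 × 0.8691 = 1.162 mg/L.
Minimum DO = C_s − D_c = 9.95 − 1.162 = 8.788 mg/L.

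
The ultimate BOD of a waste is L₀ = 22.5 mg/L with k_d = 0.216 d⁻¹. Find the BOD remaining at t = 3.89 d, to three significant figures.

L ≈ 9.71 mg/L

L_t = L₀ e^(−k_d t) = 22.5 × e^(−0.216×3.89) = 22.5 × 0.4316 = 9.711 mg/L.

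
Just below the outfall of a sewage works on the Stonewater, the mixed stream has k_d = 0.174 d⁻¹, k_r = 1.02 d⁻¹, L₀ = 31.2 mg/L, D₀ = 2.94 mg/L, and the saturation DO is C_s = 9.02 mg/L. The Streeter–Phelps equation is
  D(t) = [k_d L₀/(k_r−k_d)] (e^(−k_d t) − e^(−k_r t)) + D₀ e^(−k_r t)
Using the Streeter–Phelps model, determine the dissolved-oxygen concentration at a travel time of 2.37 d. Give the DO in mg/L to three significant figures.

DO ≈ 5.08 mg/L

k_d L₀/(k_r−k_d) = 0.174×31.2/(1.02−0.174) = 5.429/0.8460 = 6.417 mg/L.
e^(−k_d t) = e^(−0.174×2.370) = 0.6621; e^(−k_r t) = e^(−1.02×2.370) = 0.08915.
D = 6.417 × (0.6621 − 0.08915) + 2.94 × 0.08915 = 3.676 + 0.2621 = 3.939 mg/L.
DO = C_s − D = 9.02 − 3.939 = 5.081 mg/L.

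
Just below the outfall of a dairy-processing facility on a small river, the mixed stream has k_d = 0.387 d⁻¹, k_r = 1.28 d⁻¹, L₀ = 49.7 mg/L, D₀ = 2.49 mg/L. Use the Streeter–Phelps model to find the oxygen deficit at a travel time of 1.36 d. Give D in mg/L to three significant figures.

k_d L₀/(k_r−k_d) = 0.387×49.7/(1.28−0.387) = 19.23/0.8930 = 21.54 mg/L.
e^(−k_d t) = e^(−0.387×1.360) = 0.5908; e^(−k_r t) = e^(−1.28×1.360) = 0.1754.
D = 21.54 × (0.5908 − 0.1754) + 2.49 × 0.1754 = 8.947 + 0.4367 = 9.384 mg/L.

D ≈ 9.38 mg/L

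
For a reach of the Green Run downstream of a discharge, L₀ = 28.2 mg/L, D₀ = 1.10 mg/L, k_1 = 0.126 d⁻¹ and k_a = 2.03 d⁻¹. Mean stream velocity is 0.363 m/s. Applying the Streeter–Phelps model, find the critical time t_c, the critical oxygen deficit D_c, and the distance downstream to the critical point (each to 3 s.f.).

t_c ≈ 0.992 d; D_c ≈ 1.54 mg/L; x_c ≈ 31.1 km

t_c = [1/(k_a−k_1)] ln[(k_a/k_1)(1 − D₀(k_a−k_1)/(k_1 L₀))]
= [1/(2.03−0.126)] ln[(2.03/0.126)(1 − 1.10×1.904/(0.126×28.2))]
= (1/1.904) ln[16.11 × 0.4106] = 0.5252 × ln(6.615) = 0.5252 × 1.889 = 0.9923 d.
D_c = (k_1/k_a) L₀ e^(−k_1 t_c) = (0.126/2.03) × 28.2 × e^(−0.126×0.9923) = 0.06207 × 28.2 × 0.8825 = 1.545 mg/L.
x_c = v t_c = 0.363 m/s × 0.9923 d × 86400 s/d = 31120 m ≈ 31.1 km.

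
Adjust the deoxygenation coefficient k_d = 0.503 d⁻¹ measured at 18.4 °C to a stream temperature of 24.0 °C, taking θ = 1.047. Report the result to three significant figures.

k_d(T₂) = k_d(T₁) · θ^(T₂−T₁) = 0.503 × 1.047^(24.0−18.4)
= 0.503 × 1.047^5.60 = 0.503 × 1.293 = 0.6505 d⁻¹.

k_d ≈ 0.651 d⁻¹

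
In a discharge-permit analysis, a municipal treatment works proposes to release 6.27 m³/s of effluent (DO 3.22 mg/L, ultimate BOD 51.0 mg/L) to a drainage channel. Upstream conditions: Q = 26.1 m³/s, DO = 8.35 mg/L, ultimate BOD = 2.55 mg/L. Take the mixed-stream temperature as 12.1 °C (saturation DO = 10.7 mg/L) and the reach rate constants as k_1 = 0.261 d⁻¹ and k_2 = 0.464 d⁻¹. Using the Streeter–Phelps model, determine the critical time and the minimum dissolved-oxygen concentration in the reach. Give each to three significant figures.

Mixed DO = (26.1×8.35 + 6.27×3.22)/(26.1+6.27) = 238.1/32.37 = 7.356 mg/L.
Mixed L₀ = (26.1×2.55 + 6.27×51.0)/(32.37) = 386.3/32.37 = 11.93 mg/L.
Initial deficit D₀ = C_s − DO₀ = 10.7 − 7.356 = 3.344 mg/L.
t_c = (1/0.2030) ln[(0.464/0.261)(1 − 3.344×0.2030/(0.261×11.93))] = 4.926 × ln(1.390) = 1.624 d.
D_c = (0.261/0.464) × 11.93 × e^(−0.261×1.624) = 0.5625 × 11.93 × 0.6546 = 4.394 mg/L.
Minimum DO = 10.7 − 4.394 = 6.306 mg/L.

t_c ≈ 1.62 d; minimum DO ≈ 6.31 mg/L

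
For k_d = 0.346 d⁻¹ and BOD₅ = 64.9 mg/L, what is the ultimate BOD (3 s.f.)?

BOD₅ = L₀(1 − e^(−5k_d)) ⇒ L₀ = BOD₅ / (1 − e^(−5×0.346))
= 64.9 / (1 − 0.1773) = 64.9 / 0.8227 = 78.89 mg/L.

L₀ ≈ 78.9 mg/L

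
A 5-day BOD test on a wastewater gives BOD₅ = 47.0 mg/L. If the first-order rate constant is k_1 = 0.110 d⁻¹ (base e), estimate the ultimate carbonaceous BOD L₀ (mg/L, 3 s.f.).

BOD₅ = L₀(1 − e^(−5k_1)) ⇒ L₀ = BOD₅ / (1 − e^(−5×0.110))
= 47.0 / (1 − 0.5769) = 47.0 / 0.4231 = 111.1 mg/L.

L₀ ≈ 111 mg/L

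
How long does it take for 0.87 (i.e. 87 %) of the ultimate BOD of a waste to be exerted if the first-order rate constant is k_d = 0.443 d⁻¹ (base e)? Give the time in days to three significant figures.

t ≈ 4.61 d

y/L₀ = 1 − e^(−k_d t) = 0.87 ⇒ e^(−k_d t) = 0.130
t = −ln(0.130) / 0.443 = 2.040 / 0.443 = 4.605 d.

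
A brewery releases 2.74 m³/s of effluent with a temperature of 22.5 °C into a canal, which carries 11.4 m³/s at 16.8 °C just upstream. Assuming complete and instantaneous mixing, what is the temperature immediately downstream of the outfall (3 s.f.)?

17.9 °C

Flow-weighted mixing: C = (Q_r C_r + Q_w C_w)/(Q_r + Q_w)
= (11.4×16.8 + 2.74×22.5)/(11.4 + 2.74) = 253.2/14.14 = 17.90 °C.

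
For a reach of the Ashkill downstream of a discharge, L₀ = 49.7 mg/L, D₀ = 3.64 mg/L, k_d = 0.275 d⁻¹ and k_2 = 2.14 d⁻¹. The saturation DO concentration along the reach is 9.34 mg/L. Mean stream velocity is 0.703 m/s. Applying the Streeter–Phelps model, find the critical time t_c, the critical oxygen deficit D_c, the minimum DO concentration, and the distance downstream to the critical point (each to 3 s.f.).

t_c ≈ 0.732 d; D_c ≈ 5.22 mg/L; min DO ≈ 4.12 mg/L; x_c ≈ 44.5 km

With k_2/k_d = 7.782 and 1 − D₀(k_2−k_d)/(k_d L₀) = 0.5033,
t_c = ln(7.782 × 0.5033) / (2.14 − 0.275) = ln(3.917) / 1.865 = 1.365/1.865 = 0.7320 d.
D_c = (k_d/k_2) L₀ e^(−k_d t_c) = (0.275/2.14) × 49.7 × e^(−0.275×0.7320) = 0.1285 × 49.7 × 0.8177 = 5.222 mg/L.
Minimum DO = C_s − D_c = 9.34 − 5.222 = 4.118 mg/L.
x_c = v t_c = 0.703 m/s × 0.7320 d × 86400 s/d = 44460 m ≈ 44.5 km.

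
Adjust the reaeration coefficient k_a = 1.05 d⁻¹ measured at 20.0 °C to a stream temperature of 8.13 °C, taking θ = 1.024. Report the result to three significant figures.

k_a(T₂) = k_a(T₁) · θ^(T₂−T₁) = 1.05 × 1.024^(8.13−20.0)
= 1.05 × 1.024^-11.9 = 1.05 × 0.7546 = 0.7924 d⁻¹.

k_a ≈ 0.792 d⁻¹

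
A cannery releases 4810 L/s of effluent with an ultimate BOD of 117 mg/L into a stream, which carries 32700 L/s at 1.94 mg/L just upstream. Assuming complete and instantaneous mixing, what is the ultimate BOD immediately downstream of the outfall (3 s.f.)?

Flow-weighted mixing: C = (Q_r C_r + Q_w C_w)/(Q_r + Q_w)
= (32700×1.94 + 4810×117)/(32700 + 4810) = 626200/37510 = 16.69 mg/L.

16.7 mg/L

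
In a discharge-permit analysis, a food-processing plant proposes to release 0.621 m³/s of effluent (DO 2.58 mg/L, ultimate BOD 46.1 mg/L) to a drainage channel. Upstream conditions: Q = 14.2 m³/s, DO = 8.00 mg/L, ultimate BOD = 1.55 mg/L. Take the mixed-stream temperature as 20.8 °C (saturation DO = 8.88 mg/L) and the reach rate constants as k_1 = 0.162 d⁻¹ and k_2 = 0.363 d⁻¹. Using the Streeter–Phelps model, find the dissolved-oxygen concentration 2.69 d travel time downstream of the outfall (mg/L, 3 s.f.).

Mixed DO = (14.2×8.00 + 0.621×2.58)/(14.2+0.621) = 115.2/14.82 = 7.773 mg/L.
Mixed L₀ = (14.2×1.55 + 0.621×46.1)/(14.82) = 50.64/14.82 = 3.417 mg/L.
Initial deficit D₀ = C_s − DO₀ = 8.88 − 7.773 = 1.107 mg/L.
D(2.69) = [0.162×3.417/(0.363−0.162)](e^(−0.162×2.69) − e^(−0.363×2.69)) + 1.107 e^(−0.363×2.69)
= 2.754 × (0.6468 − 0.3766) + 1.107 × 0.3766 = 1.161 mg/L.
DO = 8.88 − 1.161 = 7.719 mg/L.

DO ≈ 7.72 mg/L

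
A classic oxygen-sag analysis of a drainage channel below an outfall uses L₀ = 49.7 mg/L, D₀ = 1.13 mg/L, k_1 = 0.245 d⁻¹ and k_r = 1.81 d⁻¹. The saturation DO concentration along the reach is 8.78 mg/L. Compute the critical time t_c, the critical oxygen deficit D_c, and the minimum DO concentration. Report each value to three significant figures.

t_c = [1/(k_r−k_1)] ln[(k_r/k_1)(1 − D₀(k_r−k_1)/(k_1 L₀))]
= [1/(1.81−0.245)] ln[(1.81/0.245)(1 − 1.13×1.565/(0.245×49.7))]
= (1/1.565) ln[7.388 × 0.8548] = 0.6390 × ln(6.315) = 0.6390 × 1.843 = 1.178 d.
D_c = (k_1/k_r) L₀ e^(−k_1 t_c) = (0.245/1.81) × 49.7 × e^(−0.245×1.178) = 0.1354 × 49.7 × 0.7494 = 5.041 mg/L.
Minimum DO = C_s − D_c = 8.78 − 5.041 = 3.739 mg/L.

t_c ≈ 1.18 d; D_c ≈ 5.04 mg/L; min DO ≈ 3.74 mg/L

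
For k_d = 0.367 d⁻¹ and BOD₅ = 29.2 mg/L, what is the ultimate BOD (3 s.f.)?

L₀ ≈ 34.7 mg/L

BOD₅ = L₀(1 − e^(−5k_d)) ⇒ L₀ = BOD₅ / (1 − e^(−5×0.367))
= 29.2 / (1 − 0.1596) = 29.2 / 0.8404 = 34.75 mg/L.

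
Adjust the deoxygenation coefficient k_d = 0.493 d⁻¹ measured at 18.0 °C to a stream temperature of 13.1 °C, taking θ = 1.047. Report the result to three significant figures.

k_d ≈ 0.394 d⁻¹

k_d(T₂) = k_d(T₁) · θ^(T₂−T₁) = 0.493 × 1.047^(13.1−18.0)
= 0.493 × 1.047^-4.90 = 0.493 × 0.7985 = 0.3936 d⁻¹.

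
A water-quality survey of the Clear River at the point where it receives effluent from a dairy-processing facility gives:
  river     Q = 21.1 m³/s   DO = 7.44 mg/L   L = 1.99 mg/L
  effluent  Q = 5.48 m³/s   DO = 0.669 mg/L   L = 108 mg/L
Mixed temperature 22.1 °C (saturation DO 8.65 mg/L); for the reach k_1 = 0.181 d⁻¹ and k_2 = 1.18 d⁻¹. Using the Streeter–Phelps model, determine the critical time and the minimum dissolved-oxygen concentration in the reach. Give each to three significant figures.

Mixed DO = (21.1×7.44 + 5.48×0.669)/(21.1+5.48) = 160.7/26.58 = 6.044 mg/L.
Mixed L₀ = (21.1×1.99 + 5.48×108)/(26.58) = 633.8/26.58 = 23.85 mg/L.
Initial deficit D₀ = C_s − DO₀ = 8.65 − 6.044 = 2.606 mg/L.
t_c = (1/0.9990) ln[(1.18/0.181)(1 − 2.606×0.9990/(0.181×23.85))] = 1.001 × ln(2.587) = 0.9515 d.
D_c = (0.181/1.18) × 23.85 × e^(−0.181×0.9515) = 0.1534 × 23.85 × 0.8418 = 3.079 mg/L.
Minimum DO = 8.65 − 3.079 = 5.571 mg/L.

t_c ≈ 0.951 d; minimum DO ≈ 5.57 mg/L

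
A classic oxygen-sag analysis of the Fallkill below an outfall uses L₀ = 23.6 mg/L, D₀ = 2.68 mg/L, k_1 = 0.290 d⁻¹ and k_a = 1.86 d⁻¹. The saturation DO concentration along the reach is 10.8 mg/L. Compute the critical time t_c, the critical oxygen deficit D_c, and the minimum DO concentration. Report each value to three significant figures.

t_c ≈ 0.576 d; D_c ≈ 3.11 mg/L; min DO ≈ 7.69 mg/L

t_c = [1/(k_a−k_1)] ln[(k_a/k_1)(1 − D₀(k_a−k_1)/(k_1 L₀))]
= [1/(1.86−0.290)] ln[(1.86/0.290)(1 − 2.68×1.570/(0.290×23.6))]
= (1/1.570) ln[6.414 × 0.3852] = 0.6369 × ln(2.471) = 0.6369 × 0.9045 = 0.5761 d.
L(t_c) = L₀ e^(−k_1 t_c) = 23.6 × 0.8461 = 19.97 mg/L, and at the critical point k_a D_c = k_1 L, so D_c = (0.290/1.86) × 19.97 = 3.113 mg/L.
Minimum DO = C_s − D_c = 10.8 − 3.113 = 7.687 mg/L.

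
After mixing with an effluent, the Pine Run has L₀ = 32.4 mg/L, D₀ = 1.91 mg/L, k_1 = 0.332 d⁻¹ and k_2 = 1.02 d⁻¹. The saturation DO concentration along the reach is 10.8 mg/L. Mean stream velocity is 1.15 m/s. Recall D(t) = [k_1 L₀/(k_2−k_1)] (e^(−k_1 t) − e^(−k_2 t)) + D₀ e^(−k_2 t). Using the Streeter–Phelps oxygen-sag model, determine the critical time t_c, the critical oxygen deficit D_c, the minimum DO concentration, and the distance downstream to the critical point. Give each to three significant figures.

t_c ≈ 1.44 d; D_c ≈ 6.53 mg/L; min DO ≈ 4.27 mg/L; x_c ≈ 143 km

t_c = [1/(k_2−k_1)] ln[(k_2/k_1)(1 − D₀(k_2−k_1)/(k_1 L₀))]
= [1/(1.02−0.332)] ln[(1.02/0.332)(1 − 1.91×0.6880/(0.332×32.4))]
= (1/0.6880) ln[3.072 × 0.8778] = 1.453 × ln(2.697) = 1.453 × 0.9921 = 1.442 d.
D_c = (k_1/k_2) L₀ e^(−k_1 t_c) = (0.332/1.02) × 32.4 × e^(−0.332×1.442) = 0.3255 × 32.4 × 0.6196 = 6.534 mg/L.
Minimum DO = C_s − D_c = 10.8 − 6.534 = 4.266 mg/L.
x_c = v t_c = 1.15 m/s × 1.442 d × 86400 s/d = 143300 m ≈ 143 km.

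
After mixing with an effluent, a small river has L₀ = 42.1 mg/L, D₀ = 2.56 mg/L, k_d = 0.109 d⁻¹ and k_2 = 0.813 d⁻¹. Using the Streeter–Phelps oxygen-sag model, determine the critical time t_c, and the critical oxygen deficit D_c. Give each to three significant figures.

t_c ≈ 2.15 d; D_c ≈ 4.47 mg/L

t_c = [1/(k_2−k_d)] ln[(k_2/k_d)(1 − D₀(k_2−k_d)/(k_d L₀))]
= [1/(0.813−0.109)] ln[(0.813/0.109)(1 − 2.56×0.7040/(0.109×42.1))]
= (1/0.7040) ln[7.459 × 0.6073] = 1.420 × ln(4.529) = 1.420 × 1.511 = 2.146 d.
D_c = (k_d/k_2) L₀ e^(−k_d t_c) = (0.109/0.813) × 42.1 × e^(−0.109×2.146) = 0.1341 × 42.1 × 0.7915 = 4.467 mg/L.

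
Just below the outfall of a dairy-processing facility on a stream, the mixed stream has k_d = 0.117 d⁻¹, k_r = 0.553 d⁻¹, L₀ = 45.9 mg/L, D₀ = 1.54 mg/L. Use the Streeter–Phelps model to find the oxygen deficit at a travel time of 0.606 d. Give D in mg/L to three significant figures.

k_d L₀/(k_r−k_d) = 0.117×45.9/(0.553−0.117) = 5.370/0.4360 = 12.32 mg/L.
e^(−k_d t) = e^(−0.117×0.6060) = 0.9316; e^(−k_r t) = e^(−0.553×0.6060) = 0.7153.
D = 12.32 × (0.9316 − 0.7153) + 1.54 × 0.7153 = 2.664 + 1.101 = 3.766 mg/L.

D ≈ 3.77 mg/L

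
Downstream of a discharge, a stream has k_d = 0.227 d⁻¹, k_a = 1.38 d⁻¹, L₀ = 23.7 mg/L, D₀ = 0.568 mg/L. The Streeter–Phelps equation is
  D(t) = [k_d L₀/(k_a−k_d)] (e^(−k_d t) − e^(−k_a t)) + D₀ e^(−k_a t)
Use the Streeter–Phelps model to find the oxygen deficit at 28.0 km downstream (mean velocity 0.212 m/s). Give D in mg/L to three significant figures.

Travel time t = x/v = 28.0 km / (0.212 m/s) = 28000 m / 0.212 m/s = 132100 s = 1.529 d.
k_d L₀/(k_a−k_d) = 0.227×23.7/(1.38−0.227) = 5.380/1.153 = 4.666 mg/L.
e^(−k_d t) = e^(−0.227×1.529) = 0.7068; e^(−k_a t) = e^(−1.38×1.529) = 0.1213.
D = 4.666 × (0.7068 − 0.1213) + 0.568 × 0.1213 = 2.732 + 0.06889 = 2.801 mg/L.

D ≈ 2.80 mg/L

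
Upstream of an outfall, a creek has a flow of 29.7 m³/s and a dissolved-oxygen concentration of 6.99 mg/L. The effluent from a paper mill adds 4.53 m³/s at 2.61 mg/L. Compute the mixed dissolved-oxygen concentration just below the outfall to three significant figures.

6.41 mg/L

Flow-weighted mixing: C = (Q_r C_r + Q_w C_w)/(Q_r + Q_w)
= (29.7×6.99 + 4.53×2.61)/(29.7 + 4.53) = 219.4/34.23 = 6.410 mg/L.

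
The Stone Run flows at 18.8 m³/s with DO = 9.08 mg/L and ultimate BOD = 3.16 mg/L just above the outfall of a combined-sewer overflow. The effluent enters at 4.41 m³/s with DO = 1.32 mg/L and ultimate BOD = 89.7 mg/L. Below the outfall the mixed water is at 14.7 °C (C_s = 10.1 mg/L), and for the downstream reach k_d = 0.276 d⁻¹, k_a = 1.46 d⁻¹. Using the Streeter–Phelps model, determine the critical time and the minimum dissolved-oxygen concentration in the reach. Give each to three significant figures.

t_c ≈ 0.740 d; minimum DO ≈ 7.08 mg/L

Mixed DO = (18.8×9.08 + 4.41×1.32)/(18.8+4.41) = 176.5/23.21 = 7.606 mg/L.
Mixed L₀ = (18.8×3.16 + 4.41×89.7)/(23.21) = 455.0/23.21 = 19.60 mg/L.
Initial deficit D₀ = C_s − DO₀ = 10.1 − 7.606 = 2.494 mg/L.
t_c = (1/1.184) ln[(1.46/0.276)(1 − 2.494×1.184/(0.276×19.60))] = 0.8446 × ln(2.402) = 0.7402 d.
D_c = (0.276/1.46) × 19.60 × e^(−0.276×0.7402) = 0.1890 × 19.60 × 0.8152 = 3.021 mg/L.
Minimum DO = 10.1 − 3.021 = 7.079 mg/L.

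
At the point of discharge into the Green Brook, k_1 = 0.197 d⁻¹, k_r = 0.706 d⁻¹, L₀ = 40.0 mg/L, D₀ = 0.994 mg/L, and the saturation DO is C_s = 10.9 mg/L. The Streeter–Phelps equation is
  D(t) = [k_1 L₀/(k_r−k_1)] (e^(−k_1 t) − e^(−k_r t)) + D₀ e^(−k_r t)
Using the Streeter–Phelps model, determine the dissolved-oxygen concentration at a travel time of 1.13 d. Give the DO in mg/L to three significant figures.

DO ≈ 5.03 mg/L

k_1 L₀/(k_r−k_1) = 0.197×40.0/(0.706−0.197) = 7.880/0.5090 = 15.48 mg/L.
e^(−k_1 t) = e^(−0.197×1.130) = 0.8004; e^(−k_r t) = e^(−0.706×1.130) = 0.4503.
D = 15.48 × (0.8004 − 0.4503) + 0.994 × 0.4503 = 5.420 + 0.4476 = 5.868 mg/L.
DO = C_s − D = 10.9 − 5.868 = 5.032 mg/L.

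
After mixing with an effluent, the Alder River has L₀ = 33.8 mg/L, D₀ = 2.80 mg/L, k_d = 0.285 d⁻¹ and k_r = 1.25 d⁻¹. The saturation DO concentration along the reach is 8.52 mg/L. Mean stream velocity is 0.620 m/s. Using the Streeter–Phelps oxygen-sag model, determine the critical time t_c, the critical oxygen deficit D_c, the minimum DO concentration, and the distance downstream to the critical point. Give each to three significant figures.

t_c ≈ 1.19 d; D_c ≈ 5.49 mg/L; min DO ≈ 3.03 mg/L; x_c ≈ 63.8 km

At the critical point dD/dt = 0, so k_d L₀ e^(−k_d t) = k_r D. Substituting D(t) from the Streeter–Phelps equation and solving for t gives
t_c = ln[(k_r/k_d)(1 − D₀(k_r−k_d)/(k_d L₀))] / (k_r−k_d).
Here k_r−k_d = 0.9650 d⁻¹ and 1 − D₀(k_r−k_d)/(k_d L₀) = 1 − 2.80×0.9650/(0.285×33.8) = 0.7195, so
t_c = ln(4.386 × 0.7195) / 0.9650 = 1.149 / 0.9650 = 1.191 d.
D_c = (k_d/k_r) L₀ e^(−k_d t_c) = (0.285/1.25) × 33.8 × e^(−0.285×1.191) = 0.2280 × 33.8 × 0.7122 = 5.488 mg/L.
Minimum DO = C_s − D_c = 8.52 − 5.488 = 3.032 mg/L.
x_c = v t_c = 0.620 m/s × 1.191 d × 86400 s/d = 63790 m ≈ 63.8 km.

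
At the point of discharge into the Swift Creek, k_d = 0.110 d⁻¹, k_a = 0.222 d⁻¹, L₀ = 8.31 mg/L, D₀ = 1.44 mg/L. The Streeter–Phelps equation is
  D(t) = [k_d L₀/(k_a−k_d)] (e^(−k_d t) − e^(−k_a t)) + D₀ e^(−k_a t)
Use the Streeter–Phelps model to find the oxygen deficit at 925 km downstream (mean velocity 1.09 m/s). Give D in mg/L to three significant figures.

D ≈ 2.01 mg/L

Travel time t = x/v = 925 km / (1.09 m/s) = 925000 m / 1.09 m/s = 848600 s = 9.822 d.
k_d L₀/(k_a−k_d) = 0.110×8.31/(0.222−0.110) = 0.9141/0.1120 = 8.162 mg/L.
e^(−k_d t) = e^(−0.110×9.822) = 0.3395; e^(−k_a t) = e^(−0.222×9.822) = 0.1130.
D = 8.162 × (0.3395 − 0.1130) + 1.44 × 0.1130 = 1.848 + 0.1627 = 2.011 mg/L.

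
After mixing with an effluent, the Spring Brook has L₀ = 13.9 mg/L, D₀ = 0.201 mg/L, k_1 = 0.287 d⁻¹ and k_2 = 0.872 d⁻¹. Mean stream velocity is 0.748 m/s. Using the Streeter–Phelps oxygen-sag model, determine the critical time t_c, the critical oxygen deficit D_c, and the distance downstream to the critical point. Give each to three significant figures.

t_c ≈ 1.85 d; D_c ≈ 2.69 mg/L; x_c ≈ 119 km

With k_2/k_1 = 3.038 and 1 − D₀(k_2−k_1)/(k_1 L₀) = 0.9705,
t_c = ln(3.038 × 0.9705) / (0.872 − 0.287) = ln(2.949) / 0.5850 = 1.081/0.5850 = 1.849 d.
L(t_c) = L₀ e^(−k_1 t_c) = 13.9 × 0.5883 = 8.177 mg/L, and at the critical point k_2 D_c = k_1 L, so D_c = (0.287/0.872) × 8.177 = 2.691 mg/L.
x_c = v t_c = 0.748 m/s × 1.849 d × 86400 s/d = 119500 m ≈ 119 km.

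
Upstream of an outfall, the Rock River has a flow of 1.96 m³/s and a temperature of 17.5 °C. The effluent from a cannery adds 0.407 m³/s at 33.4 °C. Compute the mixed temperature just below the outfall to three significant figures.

20.2 °C

Flow-weighted mixing: C = (Q_r C_r + Q_w C_w)/(Q_r + Q_w)
= (1.96×17.5 + 0.407×33.4)/(1.96 + 0.407) = 47.89/2.367 = 20.23 °C.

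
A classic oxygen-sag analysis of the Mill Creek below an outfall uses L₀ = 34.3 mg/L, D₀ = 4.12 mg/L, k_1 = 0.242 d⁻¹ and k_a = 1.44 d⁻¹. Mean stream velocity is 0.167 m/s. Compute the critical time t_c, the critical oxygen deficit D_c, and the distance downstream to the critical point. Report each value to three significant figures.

t_c = [1/(k_a−k_1)] ln[(k_a/k_1)(1 − D₀(k_a−k_1)/(k_1 L₀))]
= [1/(1.44−0.242)] ln[(1.44/0.242)(1 − 4.12×1.198/(0.242×34.3))]
= (1/1.198) ln[5.950 × 0.4054] = 0.8347 × ln(2.412) = 0.8347 × 0.8805 = 0.7350 d.
L(t_c) = L₀ e^(−k_1 t_c) = 34.3 × 0.8371 = 28.71 mg/L, and at the critical point k_a D_c = k_1 L, so D_c = (0.242/1.44) × 28.71 = 4.825 mg/L.
x_c = v t_c = 0.167 m/s × 0.7350 d × 86400 s/d = 10600 m ≈ 10.6 km.

t_c ≈ 0.735 d; D_c ≈ 4.83 mg/L; x_c ≈ 10.6 km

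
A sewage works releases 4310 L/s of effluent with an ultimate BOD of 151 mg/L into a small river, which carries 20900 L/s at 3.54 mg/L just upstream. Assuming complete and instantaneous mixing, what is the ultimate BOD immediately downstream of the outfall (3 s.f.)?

28.8 mg/L

Flow-weighted mixing: C = (Q_r C_r + Q_w C_w)/(Q_r + Q_w)
= (20900×3.54 + 4310×151)/(20900 + 4310) = 724800/25210 = 28.75 mg/L.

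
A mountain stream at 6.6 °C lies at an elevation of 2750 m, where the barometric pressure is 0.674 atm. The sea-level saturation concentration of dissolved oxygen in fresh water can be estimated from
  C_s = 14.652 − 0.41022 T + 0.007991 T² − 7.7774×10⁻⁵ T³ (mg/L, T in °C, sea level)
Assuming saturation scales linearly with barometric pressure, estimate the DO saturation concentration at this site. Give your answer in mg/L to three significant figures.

C_s ≈ 8.27 mg/L

At sea level: C_s = 14.652 − 0.41022×6.6 + 0.007991×6.6² − 7.7774×10⁻⁵×6.6³ = 12.27 mg/L.
Pressure correction: C_s' = 12.27 × 0.674 = 8.270 mg/L.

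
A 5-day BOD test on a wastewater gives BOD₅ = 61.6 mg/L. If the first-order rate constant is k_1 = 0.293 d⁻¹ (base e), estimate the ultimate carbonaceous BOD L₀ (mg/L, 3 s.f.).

L₀ ≈ 80.1 mg/L

BOD₅ = L₀(1 − e^(−5k_1)) ⇒ L₀ = BOD₅ / (1 − e^(−5×0.293))
= 61.6 / (1 − 0.2311) = 61.6 / 0.7689 = 80.11 mg/L.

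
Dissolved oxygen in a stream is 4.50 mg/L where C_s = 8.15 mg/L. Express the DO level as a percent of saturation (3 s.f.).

% saturation = C/C_s × 100 = 4.50/8.15 × 100 = 55.2 %.

55.2 % saturation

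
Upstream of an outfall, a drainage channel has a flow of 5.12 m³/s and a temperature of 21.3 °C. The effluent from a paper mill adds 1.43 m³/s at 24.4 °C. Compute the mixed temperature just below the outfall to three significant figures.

22.0 °C

Flow-weighted mixing: C = (Q_r C_r + Q_w C_w)/(Q_r + Q_w)
= (5.12×21.3 + 1.43×24.4)/(5.12 + 1.43) = 143.9/6.550 = 21.98 °C.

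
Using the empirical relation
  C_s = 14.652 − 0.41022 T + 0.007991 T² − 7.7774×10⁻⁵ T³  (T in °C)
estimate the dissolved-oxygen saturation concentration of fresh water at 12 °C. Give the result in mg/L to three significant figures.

C_s = 14.652 − 0.41022×12 + 0.007991×12² − 7.7774×10⁻⁵×12³ = 10.75 mg/L.

C_s ≈ 10.7 mg/L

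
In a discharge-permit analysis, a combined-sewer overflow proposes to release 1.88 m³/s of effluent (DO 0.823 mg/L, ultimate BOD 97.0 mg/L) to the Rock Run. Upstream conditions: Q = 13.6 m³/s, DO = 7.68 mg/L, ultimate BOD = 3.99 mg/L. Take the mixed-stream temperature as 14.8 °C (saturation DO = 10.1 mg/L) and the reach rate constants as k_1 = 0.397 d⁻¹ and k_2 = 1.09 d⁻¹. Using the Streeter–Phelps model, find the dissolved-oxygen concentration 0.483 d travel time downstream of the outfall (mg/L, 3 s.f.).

Mixed DO = (13.6×7.68 + 1.88×0.823)/(13.6+1.88) = 106.0/15.48 = 6.847 mg/L.
Mixed L₀ = (13.6×3.99 + 1.88×97.0)/(15.48) = 236.6/15.48 = 15.29 mg/L.
Initial deficit D₀ = C_s − DO₀ = 10.1 − 6.847 = 3.253 mg/L.
D(0.483) = [0.397×15.29/(1.09−0.397)](e^(−0.397×0.483) − e^(−1.09×0.483)) + 3.253 e^(−1.09×0.483)
= 8.757 × (0.8255 − 0.5907) + 3.253 × 0.5907 = 3.978 mg/L.
DO = 10.1 − 3.978 = 6.122 mg/L.

DO ≈ 6.12 mg/L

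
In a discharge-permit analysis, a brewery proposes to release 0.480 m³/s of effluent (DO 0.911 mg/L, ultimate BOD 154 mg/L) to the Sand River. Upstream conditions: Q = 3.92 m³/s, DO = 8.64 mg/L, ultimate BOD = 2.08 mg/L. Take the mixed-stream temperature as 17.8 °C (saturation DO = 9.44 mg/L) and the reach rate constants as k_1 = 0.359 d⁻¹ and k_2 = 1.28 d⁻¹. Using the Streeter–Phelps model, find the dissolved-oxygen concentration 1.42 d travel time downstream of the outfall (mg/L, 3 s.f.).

DO ≈ 5.99 mg/L

Mixed DO = (3.92×8.64 + 0.480×0.911)/(3.92+0.480) = 34.31/4.400 = 7.797 mg/L.
Mixed L₀ = (3.92×2.08 + 0.480×154)/(4.400) = 82.07/4.400 = 18.65 mg/L.
Initial deficit D₀ = C_s − DO₀ = 9.44 − 7.797 = 1.643 mg/L.
D(1.42) = [0.359×18.65/(1.28−0.359)](e^(−0.359×1.42) − e^(−1.28×1.42)) + 1.643 e^(−1.28×1.42)
= 7.271 × (0.6006 − 0.1624) + 1.643 × 0.1624 = 3.453 mg/L.
DO = 9.44 − 3.453 = 5.987 mg/L.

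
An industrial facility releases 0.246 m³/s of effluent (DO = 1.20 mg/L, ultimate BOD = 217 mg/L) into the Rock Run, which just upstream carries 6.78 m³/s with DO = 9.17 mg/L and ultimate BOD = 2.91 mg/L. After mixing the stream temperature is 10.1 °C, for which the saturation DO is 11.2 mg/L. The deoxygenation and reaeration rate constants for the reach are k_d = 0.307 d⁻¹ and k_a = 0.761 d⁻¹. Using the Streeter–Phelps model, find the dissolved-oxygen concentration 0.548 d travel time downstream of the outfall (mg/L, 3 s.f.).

DO ≈ 8.37 mg/L

Mixed DO = (6.78×9.17 + 0.246×1.20)/(6.78+0.246) = 62.47/7.026 = 8.891 mg/L.
Mixed L₀ = (6.78×2.91 + 0.246×217)/(7.026) = 73.11/7.026 = 10.41 mg/L.
Initial deficit D₀ = C_s − DO₀ = 11.2 − 8.891 = 2.309 mg/L.
D(0.548) = [0.307×10.41/(0.761−0.307)](e^(−0.307×0.548) − e^(−0.761×0.548)) + 2.309 e^(−0.761×0.548)
= 7.037 × (0.8452 − 0.6590) + 2.309 × 0.6590 = 2.832 mg/L.
DO = 11.2 − 2.832 = 8.368 mg/L.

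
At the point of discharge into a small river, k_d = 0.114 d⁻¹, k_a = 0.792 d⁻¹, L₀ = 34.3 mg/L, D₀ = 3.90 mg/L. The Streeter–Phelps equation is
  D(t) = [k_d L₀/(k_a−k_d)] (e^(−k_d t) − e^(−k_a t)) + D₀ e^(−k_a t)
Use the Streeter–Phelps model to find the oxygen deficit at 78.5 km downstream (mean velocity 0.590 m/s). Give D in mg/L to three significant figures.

Travel time t = x/v = 78.5 km / (0.590 m/s) = 78500 m / 0.590 m/s = 133100 s = 1.540 d.
k_d L₀/(k_a−k_d) = 0.114×34.3/(0.792−0.114) = 3.910/0.6780 = 5.767 mg/L.
e^(−k_d t) = e^(−0.114×1.540) = 0.8390; e^(−k_a t) = e^(−0.792×1.540) = 0.2953.
D = 5.767 × (0.8390 − 0.2953) + 3.90 × 0.2953 = 3.135 + 1.152 = 4.287 mg/L.

D ≈ 4.29 mg/L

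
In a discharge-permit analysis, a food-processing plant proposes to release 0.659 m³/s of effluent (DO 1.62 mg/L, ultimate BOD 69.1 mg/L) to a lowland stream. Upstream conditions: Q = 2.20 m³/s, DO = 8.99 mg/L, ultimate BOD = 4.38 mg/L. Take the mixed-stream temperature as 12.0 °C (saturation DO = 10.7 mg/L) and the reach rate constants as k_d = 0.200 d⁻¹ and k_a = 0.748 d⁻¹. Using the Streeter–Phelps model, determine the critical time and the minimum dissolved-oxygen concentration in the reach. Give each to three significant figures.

Mixed DO = (2.20×8.99 + 0.659×1.62)/(2.20+0.659) = 20.85/2.859 = 7.291 mg/L.
Mixed L₀ = (2.20×4.38 + 0.659×69.1)/(2.859) = 55.17/2.859 = 19.30 mg/L.
Initial deficit D₀ = C_s − DO₀ = 10.7 − 7.291 = 3.409 mg/L.
t_c = (1/0.5480) ln[(0.748/0.200)(1 − 3.409×0.5480/(0.200×19.30))] = 1.825 × ln(1.930) = 1.200 d.
D_c = (0.200/0.748) × 19.30 × e^(−0.200×1.200) = 0.2674 × 19.30 × 0.7867 = 4.059 mg/L.
Minimum DO = 10.7 − 4.059 = 6.641 mg/L.

t_c ≈ 1.20 d; minimum DO ≈ 6.64 mg/L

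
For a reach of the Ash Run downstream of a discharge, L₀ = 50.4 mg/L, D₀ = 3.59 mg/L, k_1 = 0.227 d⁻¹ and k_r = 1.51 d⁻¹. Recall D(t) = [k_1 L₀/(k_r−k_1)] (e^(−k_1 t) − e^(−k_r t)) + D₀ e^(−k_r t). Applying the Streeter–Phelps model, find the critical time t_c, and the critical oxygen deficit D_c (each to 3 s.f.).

t_c ≈ 1.08 d; D_c ≈ 5.94 mg/L

t_c = [1/(k_r−k_1)] ln[(k_r/k_1)(1 − D₀(k_r−k_1)/(k_1 L₀))]
= [1/(1.51−0.227)] ln[(1.51/0.227)(1 − 3.59×1.283/(0.227×50.4))]
= (1/1.283) ln[6.652 × 0.5974] = 0.7794 × ln(3.974) = 0.7794 × 1.380 = 1.075 d.
D_c = (k_1/k_r) L₀ e^(−k_1 t_c) = (0.227/1.51) × 50.4 × e^(−0.227×1.075) = 0.1503 × 50.4 × 0.7834 = 5.936 mg/L.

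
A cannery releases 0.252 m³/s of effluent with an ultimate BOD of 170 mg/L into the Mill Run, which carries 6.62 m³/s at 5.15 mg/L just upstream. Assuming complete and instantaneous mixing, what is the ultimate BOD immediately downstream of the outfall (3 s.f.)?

11.2 mg/L

Flow-weighted mixing: C = (Q_r C_r + Q_w C_w)/(Q_r + Q_w)
= (6.62×5.15 + 0.252×170)/(6.62 + 0.252) = 76.93/6.872 = 11.20 mg/L.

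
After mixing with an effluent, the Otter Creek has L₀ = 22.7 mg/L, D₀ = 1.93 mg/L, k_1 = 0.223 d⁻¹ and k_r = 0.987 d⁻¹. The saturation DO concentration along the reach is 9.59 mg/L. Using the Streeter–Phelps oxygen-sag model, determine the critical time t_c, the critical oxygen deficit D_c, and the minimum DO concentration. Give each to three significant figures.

At the critical point dD/dt = 0, so k_1 L₀ e^(−k_1 t) = k_r D. Substituting D(t) from the Streeter–Phelps equation and solving for t gives
t_c = ln[(k_r/k_1)(1 − D₀(k_r−k_1)/(k_1 L₀))] / (k_r−k_1).
Here k_r−k_1 = 0.7640 d⁻¹ and 1 − D₀(k_r−k_1)/(k_1 L₀) = 1 − 1.93×0.7640/(0.223×22.7) = 0.7087, so
t_c = ln(4.426 × 0.7087) / 0.7640 = 1.143 / 0.7640 = 1.496 d.
D_c = (k_1/k_r) L₀ e^(−k_1 t_c) = (0.223/0.987) × 22.7 × e^(−0.223×1.496) = 0.2259 × 22.7 × 0.7163 = 3.674 mg/L.
Minimum DO = C_s − D_c = 9.59 − 3.674 = 5.916 mg/L.

t_c ≈ 1.50 d; D_c ≈ 3.67 mg/L; min DO ≈ 5.92 mg/L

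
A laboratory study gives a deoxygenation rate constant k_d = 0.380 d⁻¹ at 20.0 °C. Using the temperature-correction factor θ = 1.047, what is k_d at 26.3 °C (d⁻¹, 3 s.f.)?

k_d(T₂) = k_d(T₁) · θ^(T₂−T₁) = 0.380 × 1.047^(26.3−20.0)
= 0.380 × 1.047^6.30 = 0.380 × 1.336 = 0.5075 d⁻¹.

k_d ≈ 0.508 d⁻¹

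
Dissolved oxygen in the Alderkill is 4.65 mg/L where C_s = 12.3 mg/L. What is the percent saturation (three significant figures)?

% saturation = C/C_s × 100 = 4.65/12.3 × 100 = 37.8 %.

37.8 % saturation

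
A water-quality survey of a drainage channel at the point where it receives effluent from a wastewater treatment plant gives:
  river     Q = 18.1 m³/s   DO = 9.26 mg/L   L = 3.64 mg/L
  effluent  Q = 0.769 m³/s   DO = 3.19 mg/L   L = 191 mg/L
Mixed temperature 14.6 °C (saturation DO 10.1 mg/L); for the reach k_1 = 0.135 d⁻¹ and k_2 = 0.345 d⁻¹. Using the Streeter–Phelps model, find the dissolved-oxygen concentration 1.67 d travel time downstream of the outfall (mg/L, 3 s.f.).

DO ≈ 7.78 mg/L

Mixed DO = (18.1×9.26 + 0.769×3.19)/(18.1+0.769) = 170.1/18.87 = 9.013 mg/L.
Mixed L₀ = (18.1×3.64 + 0.769×191)/(18.87) = 212.8/18.87 = 11.28 mg/L.
Initial deficit D₀ = C_s − DO₀ = 10.1 − 9.013 = 1.087 mg/L.
D(1.67) = [0.135×11.28/(0.345−0.135)](e^(−0.135×1.67) − e^(−0.345×1.67)) + 1.087 e^(−0.345×1.67)
= 7.249 × (0.7982 − 0.5621) + 1.087 × 0.5621 = 2.323 mg/L.
DO = 10.1 − 2.323 = 7.777 mg/L.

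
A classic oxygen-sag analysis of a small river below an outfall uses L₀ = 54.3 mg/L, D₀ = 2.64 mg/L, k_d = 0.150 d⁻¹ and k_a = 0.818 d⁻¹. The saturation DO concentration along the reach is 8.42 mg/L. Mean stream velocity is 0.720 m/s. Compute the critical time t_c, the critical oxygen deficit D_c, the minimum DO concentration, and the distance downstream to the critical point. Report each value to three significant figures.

t_c = [1/(k_a−k_d)] ln[(k_a/k_d)(1 − D₀(k_a−k_d)/(k_d L₀))]
= [1/(0.818−0.150)] ln[(0.818/0.150)(1 − 2.64×0.6680/(0.150×54.3))]
= (1/0.6680) ln[5.453 × 0.7835] = 1.497 × ln(4.273) = 1.497 × 1.452 = 2.174 d.
D_c = (k_d/k_a) L₀ e^(−k_d t_c) = (0.150/0.818) × 54.3 × e^(−0.150×2.174) = 0.1834 × 54.3 × 0.7217 = 7.186 mg/L.
Minimum DO = C_s − D_c = 8.42 − 7.186 = 1.234 mg/L.
x_c = v t_c = 0.720 m/s × 2.174 d × 86400 s/d = 135200 m ≈ 135 km.

t_c ≈ 2.17 d; D_c ≈ 7.19 mg/L; min DO ≈ 1.23 mg/L; x_c ≈ 135 km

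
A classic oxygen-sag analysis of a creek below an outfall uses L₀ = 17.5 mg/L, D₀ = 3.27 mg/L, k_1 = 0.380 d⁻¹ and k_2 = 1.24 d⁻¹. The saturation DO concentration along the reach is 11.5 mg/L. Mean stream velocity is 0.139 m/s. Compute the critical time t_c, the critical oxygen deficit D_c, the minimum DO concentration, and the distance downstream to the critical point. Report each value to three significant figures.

At the critical point dD/dt = 0, so k_1 L₀ e^(−k_1 t) = k_2 D. Substituting D(t) from the Streeter–Phelps equation and solving for t gives
t_c = ln[(k_2/k_1)(1 − D₀(k_2−k_1)/(k_1 L₀))] / (k_2−k_1).
Here k_2−k_1 = 0.8600 d⁻¹ and 1 − D₀(k_2−k_1)/(k_1 L₀) = 1 − 3.27×0.8600/(0.380×17.5) = 0.5771, so
t_c = ln(3.263 × 0.5771) / 0.8600 = 0.6330 / 0.8600 = 0.7360 d.
D_c = (k_1/k_2) L₀ e^(−k_1 t_c) = (0.380/1.24) × 17.5 × e^(−0.380×0.7360) = 0.3065 × 17.5 × 0.7560 = 4.054 mg/L.
Minimum DO = C_s − D_c = 11.5 − 4.054 = 7.446 mg/L.
x_c = v t_c = 0.139 m/s × 0.7360 d × 86400 s/d = 8839 m ≈ 8.84 km.

t_c ≈ 0.736 d; D_c ≈ 4.05 mg/L; min DO ≈ 7.45 mg/L; x_c ≈ 8.84 km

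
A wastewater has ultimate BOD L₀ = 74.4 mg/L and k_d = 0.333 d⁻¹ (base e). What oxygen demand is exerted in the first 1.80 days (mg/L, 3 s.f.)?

y ≈ 33.5 mg/L

y_t = L₀(1 − e^(−k_d t)) = 74.4 × (1 − e^(−0.333×1.80))
= 74.4 × (1 − 0.5491) = 74.4 × 0.4509 = 33.54 mg/L.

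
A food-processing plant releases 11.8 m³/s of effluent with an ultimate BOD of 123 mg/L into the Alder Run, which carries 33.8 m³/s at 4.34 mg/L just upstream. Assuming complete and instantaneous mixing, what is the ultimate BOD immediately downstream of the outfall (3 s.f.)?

35.0 mg/L

Flow-weighted mixing: C = (Q_r C_r + Q_w C_w)/(Q_r + Q_w)
= (33.8×4.34 + 11.8×123)/(33.8 + 11.8) = 1598/45.60 = 35.05 mg/L.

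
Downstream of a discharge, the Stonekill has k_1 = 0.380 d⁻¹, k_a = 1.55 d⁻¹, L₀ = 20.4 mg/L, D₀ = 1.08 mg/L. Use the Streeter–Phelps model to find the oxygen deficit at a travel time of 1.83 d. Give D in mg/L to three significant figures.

k_1 L₀/(k_a−k_1) = 0.380×20.4/(1.55−0.380) = 7.752/1.170 = 6.626 mg/L.
e^(−k_1 t) = e^(−0.380×1.830) = 0.4989; e^(−k_a t) = e^(−1.55×1.830) = 0.05863.
D = 6.626 × (0.4989 − 0.05863) + 1.08 × 0.05863 = 2.917 + 0.06332 = 2.980 mg/L.

D ≈ 2.98 mg/L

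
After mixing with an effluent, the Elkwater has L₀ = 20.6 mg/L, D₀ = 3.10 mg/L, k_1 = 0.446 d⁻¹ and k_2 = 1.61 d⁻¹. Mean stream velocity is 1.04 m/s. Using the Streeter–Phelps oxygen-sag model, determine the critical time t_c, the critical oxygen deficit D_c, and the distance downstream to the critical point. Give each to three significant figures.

t_c ≈ 0.674 d; D_c ≈ 4.22 mg/L; x_c ≈ 60.6 km

At the critical point dD/dt = 0, so k_1 L₀ e^(−k_1 t) = k_2 D. Substituting D(t) from the Streeter–Phelps equation and solving for t gives
t_c = ln[(k_2/k_1)(1 − D₀(k_2−k_1)/(k_1 L₀))] / (k_2−k_1).
Here k_2−k_1 = 1.164 d⁻¹ and 1 − D₀(k_2−k_1)/(k_1 L₀) = 1 − 3.10×1.164/(0.446×20.6) = 0.6073, so
t_c = ln(3.610 × 0.6073) / 1.164 = 0.7849 / 1.164 = 0.6743 d.
L(t_c) = L₀ e^(−k_1 t_c) = 20.6 × 0.7403 = 15.25 mg/L, and at the critical point k_2 D_c = k_1 L, so D_c = (0.446/1.61) × 15.25 = 4.224 mg/L.
x_c = v t_c = 1.04 m/s × 0.6743 d × 86400 s/d = 60590 m ≈ 60.6 km.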